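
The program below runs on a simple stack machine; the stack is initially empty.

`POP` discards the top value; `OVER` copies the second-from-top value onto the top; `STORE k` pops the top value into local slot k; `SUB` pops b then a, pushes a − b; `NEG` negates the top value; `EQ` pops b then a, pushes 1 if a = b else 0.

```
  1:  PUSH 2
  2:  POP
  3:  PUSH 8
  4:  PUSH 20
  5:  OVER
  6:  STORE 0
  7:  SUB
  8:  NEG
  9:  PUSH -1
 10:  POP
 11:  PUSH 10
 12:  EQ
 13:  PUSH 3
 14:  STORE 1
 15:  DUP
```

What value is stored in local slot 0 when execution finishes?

8

PUSH 2  → [2]
POP     → []
PUSH 8  → [8]
PUSH 20 → [8, 20]
OVER    → [8, 20, 8]
STORE 0 → [8, 20]
SUB     → [-12]
NEG     → [12]
PUSH -1 → [12, -1]
POP     → [12]
PUSH 10 → [12, 10]
EQ      → [0]
PUSH 3  → [0, 3]
STORE 1 → [0]
DUP     → [0, 0]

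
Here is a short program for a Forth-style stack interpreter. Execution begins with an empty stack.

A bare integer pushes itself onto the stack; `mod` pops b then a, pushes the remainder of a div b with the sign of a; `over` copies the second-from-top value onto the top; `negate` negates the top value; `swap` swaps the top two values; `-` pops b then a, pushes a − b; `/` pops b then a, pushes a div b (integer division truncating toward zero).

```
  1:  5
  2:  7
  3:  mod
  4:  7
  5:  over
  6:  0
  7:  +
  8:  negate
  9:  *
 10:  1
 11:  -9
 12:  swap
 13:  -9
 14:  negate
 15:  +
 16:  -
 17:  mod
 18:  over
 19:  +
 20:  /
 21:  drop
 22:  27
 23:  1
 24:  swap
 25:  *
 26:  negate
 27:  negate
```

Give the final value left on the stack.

5      → [5]
7      → [5, 7]
mod    → [5]
7      → [5, 7]
over   → [5, 7, 5]
0      → [5, 7, 5, 0]
+      → [5, 7, 5]
negate → [5, 7, -5]
*      → [5, -35]
1      → [5, -35, 1]
-9     → [5, -35, 1, -9]
swap   → [5, -35, -9, 1]
-9     → [5, -35, -9, 1, -9]
negate → [5, -35, -9, 1, 9]
+      → [5, -35, -9, 10]
-      → [5, -35, -19]
mod    → [5, -16]
over   → [5, -16, 5]
+      → [5, -11]
/      → [0]
drop   → []
27     → [27]
1      → [27, 1]
swap   → [1, 27]
*      → [27]
negate → [-27]
negate → [27]

27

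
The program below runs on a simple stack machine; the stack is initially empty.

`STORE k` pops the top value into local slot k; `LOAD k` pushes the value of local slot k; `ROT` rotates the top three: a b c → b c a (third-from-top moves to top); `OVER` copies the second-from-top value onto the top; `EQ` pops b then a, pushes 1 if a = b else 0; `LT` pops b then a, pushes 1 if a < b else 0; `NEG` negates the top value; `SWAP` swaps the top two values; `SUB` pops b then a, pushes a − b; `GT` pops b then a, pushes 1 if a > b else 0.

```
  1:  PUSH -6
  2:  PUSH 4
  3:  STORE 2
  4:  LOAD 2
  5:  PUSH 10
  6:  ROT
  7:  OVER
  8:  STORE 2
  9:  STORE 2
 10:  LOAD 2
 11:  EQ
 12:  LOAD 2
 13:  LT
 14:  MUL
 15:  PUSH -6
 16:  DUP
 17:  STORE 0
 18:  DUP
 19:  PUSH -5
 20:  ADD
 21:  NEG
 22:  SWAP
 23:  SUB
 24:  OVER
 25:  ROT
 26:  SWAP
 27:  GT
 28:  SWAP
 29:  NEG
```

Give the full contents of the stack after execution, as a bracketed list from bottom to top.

PUSH -6 → -6
PUSH 4  → -6 4
STORE 2 → -6
LOAD 2  → -6 4
PUSH 10 → -6 4 10
ROT     → 4 10 -6
OVER    → 4 10 -6 10
STORE 2 → 4 10 -6
STORE 2 → 4 10
LOAD 2  → 4 10 -6
EQ      → 4 0
LOAD 2  → 4 0 -6
LT      → 4 0
MUL     → 0
PUSH -6 → 0 -6
DUP     → 0 -6 -6
STORE 0 → 0 -6
DUP     → 0 -6 -6
PUSH -5 → 0 -6 -6 -5
ADD     → 0 -6 -11
NEG     → 0 -6 11
SWAP    → 0 11 -6
SUB     → 0 17
OVER    → 0 17 0
ROT     → 17 0 0
SWAP    → 17 0 0
GT      → 17 0
SWAP    → 0 17
NEG     → 0 -17

[0, -17]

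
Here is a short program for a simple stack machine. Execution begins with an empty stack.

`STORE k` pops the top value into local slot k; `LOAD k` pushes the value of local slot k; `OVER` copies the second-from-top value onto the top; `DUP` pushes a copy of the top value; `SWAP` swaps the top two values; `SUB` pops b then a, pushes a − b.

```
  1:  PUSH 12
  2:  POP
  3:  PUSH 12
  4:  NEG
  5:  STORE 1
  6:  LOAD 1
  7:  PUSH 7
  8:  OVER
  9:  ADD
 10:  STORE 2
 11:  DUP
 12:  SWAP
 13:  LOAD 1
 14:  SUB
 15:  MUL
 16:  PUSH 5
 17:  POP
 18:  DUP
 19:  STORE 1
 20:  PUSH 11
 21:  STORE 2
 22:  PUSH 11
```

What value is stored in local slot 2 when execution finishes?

11

PUSH 12  [12]
POP      []
PUSH 12  [12]
NEG      [-12]
STORE 1  []
LOAD 1   [-12]
PUSH 7   [-12, 7]
OVER     [-12, 7, -12]
ADD      [-12, -5]
STORE 2  [-12]
DUP      [-12, -12]
SWAP     [-12, -12]
LOAD 1   [-12, -12, -12]
SUB      [-12, 0]
MUL      [0]
PUSH 5   [0, 5]
POP      [0]
DUP      [0, 0]
STORE 1  [0]
PUSH 11  [0, 11]
STORE 2  [0]
PUSH 11  [0, 11]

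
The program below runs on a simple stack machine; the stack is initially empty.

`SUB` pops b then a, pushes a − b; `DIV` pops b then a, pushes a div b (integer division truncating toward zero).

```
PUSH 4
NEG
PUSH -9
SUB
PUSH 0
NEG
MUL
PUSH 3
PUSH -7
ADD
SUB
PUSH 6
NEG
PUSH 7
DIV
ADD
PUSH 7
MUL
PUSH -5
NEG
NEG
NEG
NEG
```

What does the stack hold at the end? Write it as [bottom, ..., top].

[28, -5]

PUSH 4  → [4]
NEG     → [-4]
PUSH -9 → [-4, -9]
SUB     → [5]
PUSH 0  → [5, 0]
NEG     → [5, 0]
MUL     → [0]
PUSH 3  → [0, 3]
PUSH -7 → [0, 3, -7]
ADD     → [0, -4]
SUB     → [4]
PUSH 6  → [4, 6]
NEG     → [4, -6]
PUSH 7  → [4, -6, 7]
DIV     → [4, 0]
ADD     → [4]
PUSH 7  → [4, 7]
MUL     → [28]
PUSH -5 → [28, -5]
NEG     → [28, 5]
NEG     → [28, -5]
NEG     → [28, 5]
NEG     → [28, -5]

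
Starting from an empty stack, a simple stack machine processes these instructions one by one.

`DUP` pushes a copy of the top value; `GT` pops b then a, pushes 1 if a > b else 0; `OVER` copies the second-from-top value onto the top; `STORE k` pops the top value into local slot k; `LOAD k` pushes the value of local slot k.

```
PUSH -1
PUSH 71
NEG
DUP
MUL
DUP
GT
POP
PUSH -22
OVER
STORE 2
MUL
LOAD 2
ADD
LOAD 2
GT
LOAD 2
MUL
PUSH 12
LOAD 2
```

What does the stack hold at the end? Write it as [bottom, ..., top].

[-1, 12, -1]

PUSH -1  -> [-1]
PUSH 71  -> [-1, 71]
NEG      -> [-1, -71]
DUP      -> [-1, -71, -71]
MUL      -> [-1, 5041]
DUP      -> [-1, 5041, 5041]
GT       -> [-1, 0]
POP      -> [-1]
PUSH -22 -> [-1, -22]
OVER     -> [-1, -22, -1]
STORE 2  -> [-1, -22]
MUL      -> [22]
LOAD 2   -> [22, -1]
ADD      -> [21]
LOAD 2   -> [21, -1]
GT       -> [1]
LOAD 2   -> [1, -1]
MUL      -> [-1]
PUSH 12  -> [-1, 12]
LOAD 2   -> [-1, 12, -1]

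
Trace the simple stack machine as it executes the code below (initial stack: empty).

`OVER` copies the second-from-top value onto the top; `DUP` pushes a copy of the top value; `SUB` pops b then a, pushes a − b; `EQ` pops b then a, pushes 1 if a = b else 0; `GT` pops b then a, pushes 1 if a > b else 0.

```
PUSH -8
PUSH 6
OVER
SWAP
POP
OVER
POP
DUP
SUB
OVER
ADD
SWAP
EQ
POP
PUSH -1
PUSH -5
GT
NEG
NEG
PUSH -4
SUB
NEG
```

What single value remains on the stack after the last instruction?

-5

PUSH -8  [-8]
PUSH 6   [-8, 6]
OVER     [-8, 6, -8]
SWAP     [-8, -8, 6]
POP      [-8, -8]
OVER     [-8, -8, -8]
POP      [-8, -8]
DUP      [-8, -8, -8]
SUB      [-8, 0]
OVER     [-8, 0, -8]
ADD      [-8, -8]
SWAP     [-8, -8]
EQ       [1]
POP      []
PUSH -1  [-1]
PUSH -5  [-1, -5]
GT       [1]
NEG      [-1]
NEG      [1]
PUSH -4  [1, -4]
SUB      [5]
NEG      [-5]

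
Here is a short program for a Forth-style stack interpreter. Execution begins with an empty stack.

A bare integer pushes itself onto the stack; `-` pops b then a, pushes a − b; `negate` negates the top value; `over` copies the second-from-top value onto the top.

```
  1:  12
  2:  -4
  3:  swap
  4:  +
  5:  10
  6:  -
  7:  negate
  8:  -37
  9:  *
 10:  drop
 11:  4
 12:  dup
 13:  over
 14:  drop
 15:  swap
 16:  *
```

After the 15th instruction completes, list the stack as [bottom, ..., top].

[4, 4]

12     → 12
-4     → 12 -4
swap   → -4 12
+      → 8
10     → 8 10
-      → -2
negate → 2
-37    → 2 -37
*      → -74
drop   → (empty)
4      → 4
dup    → 4 4
over   → 4 4 4
drop   → 4 4
swap   → 4 4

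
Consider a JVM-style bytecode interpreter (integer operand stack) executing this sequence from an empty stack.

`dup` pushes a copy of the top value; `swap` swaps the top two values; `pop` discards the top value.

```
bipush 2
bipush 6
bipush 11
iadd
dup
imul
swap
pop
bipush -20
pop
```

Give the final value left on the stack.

289

bipush 2    [2]
bipush 6    [2, 6]
bipush 11   [2, 6, 11]
iadd        [2, 17]
dup         [2, 17, 17]
imul        [2, 289]
swap        [289, 2]
pop         [289]
bipush -20  [289, -20]
pop         [289]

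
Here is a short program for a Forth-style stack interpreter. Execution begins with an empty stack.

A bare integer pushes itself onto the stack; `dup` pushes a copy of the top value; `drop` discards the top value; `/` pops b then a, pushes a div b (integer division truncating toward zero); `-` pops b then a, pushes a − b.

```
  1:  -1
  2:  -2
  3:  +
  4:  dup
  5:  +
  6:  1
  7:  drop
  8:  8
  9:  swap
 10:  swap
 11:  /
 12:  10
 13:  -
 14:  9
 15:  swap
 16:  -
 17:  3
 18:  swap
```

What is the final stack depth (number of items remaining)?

2

-1   : [-1]
-2   : [-1, -2]
+    : [-3]
dup  : [-3, -3]
+    : [-6]
1    : [-6, 1]
drop : [-6]
8    : [-6, 8]
swap : [8, -6]
swap : [-6, 8]
/    : [0]
10   : [0, 10]
-    : [-10]
9    : [-10, 9]
swap : [9, -10]
-    : [19]
3    : [19, 3]
swap : [3, 19]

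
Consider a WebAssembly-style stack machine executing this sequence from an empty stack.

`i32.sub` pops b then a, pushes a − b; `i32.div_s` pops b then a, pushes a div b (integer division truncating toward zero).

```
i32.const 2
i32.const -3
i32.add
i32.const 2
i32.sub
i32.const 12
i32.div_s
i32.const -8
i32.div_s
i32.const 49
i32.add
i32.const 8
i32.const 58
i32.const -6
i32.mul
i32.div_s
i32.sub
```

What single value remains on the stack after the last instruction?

i32.const 2  : 2
i32.const -3 : 2 -3
i32.add      : -1
i32.const 2  : -1 2
i32.sub      : -3
i32.const 12 : -3 12
i32.div_s    : 0
i32.const -8 : 0 -8
i32.div_s    : 0
i32.const 49 : 0 49
i32.add      : 49
i32.const 8  : 49 8
i32.const 58 : 49 8 58
i32.const -6 : 49 8 58 -6
i32.mul      : 49 8 -348
i32.div_s    : 49 0
i32.sub      : 49

49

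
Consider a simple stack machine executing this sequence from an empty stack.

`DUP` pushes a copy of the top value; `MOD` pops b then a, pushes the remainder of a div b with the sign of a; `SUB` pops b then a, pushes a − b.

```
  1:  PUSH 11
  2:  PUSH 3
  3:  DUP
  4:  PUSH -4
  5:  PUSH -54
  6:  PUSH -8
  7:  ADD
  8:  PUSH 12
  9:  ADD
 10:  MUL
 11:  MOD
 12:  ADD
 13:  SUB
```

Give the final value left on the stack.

5

PUSH 11  : 11
PUSH 3   : 11 3
DUP      : 11 3 3
PUSH -4  : 11 3 3 -4
PUSH -54 : 11 3 3 -4 -54
PUSH -8  : 11 3 3 -4 -54 -8
ADD      : 11 3 3 -4 -62
PUSH 12  : 11 3 3 -4 -62 12
ADD      : 11 3 3 -4 -50
MUL      : 11 3 3 200
MOD      : 11 3 3
ADD      : 11 6
SUB      : 5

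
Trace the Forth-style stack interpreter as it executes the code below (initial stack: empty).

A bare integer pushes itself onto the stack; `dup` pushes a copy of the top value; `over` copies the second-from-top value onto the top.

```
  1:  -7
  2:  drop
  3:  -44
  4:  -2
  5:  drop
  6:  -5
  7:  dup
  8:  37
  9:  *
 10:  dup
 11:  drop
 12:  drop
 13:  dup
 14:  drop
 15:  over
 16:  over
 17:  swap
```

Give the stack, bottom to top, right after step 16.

-7   → [-7]
drop → []
-44  → [-44]
-2   → [-44, -2]
drop → [-44]
-5   → [-44, -5]
dup  → [-44, -5, -5]
37   → [-44, -5, -5, 37]
*    → [-44, -5, -185]
dup  → [-44, -5, -185, -185]
drop → [-44, -5, -185]
drop → [-44, -5]
dup  → [-44, -5, -5]
drop → [-44, -5]
over → [-44, -5, -44]
over → [-44, -5, -44, -5]

[-44, -5, -44, -5]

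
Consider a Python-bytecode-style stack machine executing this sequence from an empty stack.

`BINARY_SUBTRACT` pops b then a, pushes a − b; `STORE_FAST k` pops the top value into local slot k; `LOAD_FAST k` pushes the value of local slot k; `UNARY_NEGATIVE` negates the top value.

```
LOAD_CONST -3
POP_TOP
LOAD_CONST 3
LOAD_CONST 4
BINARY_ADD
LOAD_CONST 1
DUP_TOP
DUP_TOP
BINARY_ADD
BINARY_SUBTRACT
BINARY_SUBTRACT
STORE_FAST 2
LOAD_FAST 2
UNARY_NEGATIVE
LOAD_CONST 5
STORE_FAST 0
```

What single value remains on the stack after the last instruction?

LOAD_CONST -3    -3
POP_TOP          (empty)
LOAD_CONST 3     3
LOAD_CONST 4     3 4
BINARY_ADD       7
LOAD_CONST 1     7 1
DUP_TOP          7 1 1
DUP_TOP          7 1 1 1
BINARY_ADD       7 1 2
BINARY_SUBTRACT  7 -1
BINARY_SUBTRACT  8
STORE_FAST 2     (empty)
LOAD_FAST 2      8
UNARY_NEGATIVE   -8
LOAD_CONST 5     -8 5
STORE_FAST 0     -8

-8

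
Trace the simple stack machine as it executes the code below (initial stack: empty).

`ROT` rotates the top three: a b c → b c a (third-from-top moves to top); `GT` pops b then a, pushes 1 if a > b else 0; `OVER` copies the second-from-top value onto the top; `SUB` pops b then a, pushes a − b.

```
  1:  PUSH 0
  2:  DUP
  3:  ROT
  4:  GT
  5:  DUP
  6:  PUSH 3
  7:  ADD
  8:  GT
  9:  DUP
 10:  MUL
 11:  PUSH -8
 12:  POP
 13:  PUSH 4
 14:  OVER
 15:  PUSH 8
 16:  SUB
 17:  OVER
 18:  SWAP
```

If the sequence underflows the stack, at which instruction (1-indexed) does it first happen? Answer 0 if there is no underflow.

PUSH 0 : [0]
DUP    : [0, 0]
ROT  — needs 3 operands, stack has 2 → underflow

3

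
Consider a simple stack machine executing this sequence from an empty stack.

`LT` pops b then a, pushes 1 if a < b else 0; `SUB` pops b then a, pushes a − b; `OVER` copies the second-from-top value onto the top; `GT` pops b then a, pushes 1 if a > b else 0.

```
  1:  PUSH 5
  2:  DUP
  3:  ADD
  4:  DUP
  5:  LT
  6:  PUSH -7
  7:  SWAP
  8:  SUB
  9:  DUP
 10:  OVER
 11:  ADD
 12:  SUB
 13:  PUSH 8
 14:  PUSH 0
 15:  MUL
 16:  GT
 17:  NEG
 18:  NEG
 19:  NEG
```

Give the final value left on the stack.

-1

PUSH 5  -> [5]
DUP     -> [5, 5]
ADD     -> [10]
DUP     -> [10, 10]
LT      -> [0]
PUSH -7 -> [0, -7]
SWAP    -> [-7, 0]
SUB     -> [-7]
DUP     -> [-7, -7]
OVER    -> [-7, -7, -7]
ADD     -> [-7, -14]
SUB     -> [7]
PUSH 8  -> [7, 8]
PUSH 0  -> [7, 8, 0]
MUL     -> [7, 0]
GT      -> [1]
NEG     -> [-1]
NEG     -> [1]
NEG     -> [-1]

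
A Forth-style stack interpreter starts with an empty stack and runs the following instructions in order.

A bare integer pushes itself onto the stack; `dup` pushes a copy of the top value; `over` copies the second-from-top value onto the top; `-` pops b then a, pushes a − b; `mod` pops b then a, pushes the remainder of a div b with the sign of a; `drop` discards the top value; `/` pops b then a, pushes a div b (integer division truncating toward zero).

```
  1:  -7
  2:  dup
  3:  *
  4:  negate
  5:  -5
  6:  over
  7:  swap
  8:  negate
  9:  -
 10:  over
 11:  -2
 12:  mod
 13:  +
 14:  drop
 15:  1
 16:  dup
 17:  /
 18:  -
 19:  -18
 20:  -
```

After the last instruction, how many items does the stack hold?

-7      [-7]
dup     [-7, -7]
*       [49]
negate  [-49]
-5      [-49, -5]
over    [-49, -5, -49]
swap    [-49, -49, -5]
negate  [-49, -49, 5]
-       [-49, -54]
over    [-49, -54, -49]
-2      [-49, -54, -49, -2]
mod     [-49, -54, -1]
+       [-49, -55]
drop    [-49]
1       [-49, 1]
dup     [-49, 1, 1]
/       [-49, 1]
-       [-50]
-18     [-50, -18]
-       [-32]

1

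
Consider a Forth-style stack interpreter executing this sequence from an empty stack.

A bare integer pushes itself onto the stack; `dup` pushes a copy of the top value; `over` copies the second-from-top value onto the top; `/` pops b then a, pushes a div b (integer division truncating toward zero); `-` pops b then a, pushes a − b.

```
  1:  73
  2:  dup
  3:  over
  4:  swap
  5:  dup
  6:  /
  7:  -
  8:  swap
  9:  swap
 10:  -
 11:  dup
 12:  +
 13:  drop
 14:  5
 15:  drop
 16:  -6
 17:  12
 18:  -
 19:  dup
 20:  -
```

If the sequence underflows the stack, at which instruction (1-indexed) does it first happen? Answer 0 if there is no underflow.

73   -> 73
dup  -> 73 73
over -> 73 73 73
swap -> 73 73 73
dup  -> 73 73 73 73
/    -> 73 73 1
-    -> 73 72
swap -> 72 73
swap -> 73 72
-    -> 1
dup  -> 1 1
+    -> 2
drop -> (empty)
5    -> 5
drop -> (empty)
-6   -> -6
12   -> -6 12
-    -> -18
dup  -> -18 -18
-    -> 0

0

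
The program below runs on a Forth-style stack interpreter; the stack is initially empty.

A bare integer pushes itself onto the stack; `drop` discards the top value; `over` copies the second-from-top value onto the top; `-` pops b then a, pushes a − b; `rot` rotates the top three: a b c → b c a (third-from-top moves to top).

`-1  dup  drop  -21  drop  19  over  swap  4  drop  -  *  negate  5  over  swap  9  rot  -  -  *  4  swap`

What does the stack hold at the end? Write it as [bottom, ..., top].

[4, 480]

-1      -1
dup     -1 -1
drop    -1
-21     -1 -21
drop    -1
19      -1 19
over    -1 19 -1
swap    -1 -1 19
4       -1 -1 19 4
drop    -1 -1 19
-       -1 -20
*       20
negate  -20
5       -20 5
over    -20 5 -20
swap    -20 -20 5
9       -20 -20 5 9
rot     -20 5 9 -20
-       -20 5 29
-       -20 -24
*       480
4       480 4
swap    4 480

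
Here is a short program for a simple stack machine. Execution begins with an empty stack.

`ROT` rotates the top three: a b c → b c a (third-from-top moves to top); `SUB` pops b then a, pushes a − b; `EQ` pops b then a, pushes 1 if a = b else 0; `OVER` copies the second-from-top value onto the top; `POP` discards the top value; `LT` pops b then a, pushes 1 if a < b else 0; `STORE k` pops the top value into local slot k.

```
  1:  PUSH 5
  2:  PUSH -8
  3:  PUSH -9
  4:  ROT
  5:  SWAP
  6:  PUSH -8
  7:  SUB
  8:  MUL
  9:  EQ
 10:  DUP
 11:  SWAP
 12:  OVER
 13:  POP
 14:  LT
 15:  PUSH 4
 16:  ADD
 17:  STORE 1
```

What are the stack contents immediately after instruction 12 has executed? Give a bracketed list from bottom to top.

PUSH 5  : [5]
PUSH -8 : [5, -8]
PUSH -9 : [5, -8, -9]
ROT     : [-8, -9, 5]
SWAP    : [-8, 5, -9]
PUSH -8 : [-8, 5, -9, -8]
SUB     : [-8, 5, -1]
MUL     : [-8, -5]
EQ      : [0]
DUP     : [0, 0]
SWAP    : [0, 0]
OVER    : [0, 0, 0]

[0, 0, 0]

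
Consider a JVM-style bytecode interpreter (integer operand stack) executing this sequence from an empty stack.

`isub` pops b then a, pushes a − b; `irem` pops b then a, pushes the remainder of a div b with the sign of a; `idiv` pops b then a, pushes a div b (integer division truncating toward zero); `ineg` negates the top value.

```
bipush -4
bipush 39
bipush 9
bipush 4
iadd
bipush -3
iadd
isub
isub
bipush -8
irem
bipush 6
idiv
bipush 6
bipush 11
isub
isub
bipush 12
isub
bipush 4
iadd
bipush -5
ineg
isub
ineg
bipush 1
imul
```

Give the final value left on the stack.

bipush -4 -> -4
bipush 39 -> -4 39
bipush 9  -> -4 39 9
bipush 4  -> -4 39 9 4
iadd      -> -4 39 13
bipush -3 -> -4 39 13 -3
iadd      -> -4 39 10
isub      -> -4 29
isub      -> -33
bipush -8 -> -33 -8
irem      -> -1
bipush 6  -> -1 6
idiv      -> 0
bipush 6  -> 0 6
bipush 11 -> 0 6 11
isub      -> 0 -5
isub      -> 5
bipush 12 -> 5 12
isub      -> -7
bipush 4  -> -7 4
iadd      -> -3
bipush -5 -> -3 -5
ineg      -> -3 5
isub      -> -8
ineg      -> 8
bipush 1  -> 8 1
imul      -> 8

8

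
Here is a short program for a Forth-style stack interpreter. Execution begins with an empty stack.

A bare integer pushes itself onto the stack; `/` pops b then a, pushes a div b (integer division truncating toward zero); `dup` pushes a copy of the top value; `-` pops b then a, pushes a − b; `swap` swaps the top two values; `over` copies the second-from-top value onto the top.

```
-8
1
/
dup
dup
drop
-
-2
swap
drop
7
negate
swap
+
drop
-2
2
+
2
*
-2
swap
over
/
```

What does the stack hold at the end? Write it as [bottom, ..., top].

-8     : [-8]
1      : [-8, 1]
/      : [-8]
dup    : [-8, -8]
dup    : [-8, -8, -8]
drop   : [-8, -8]
-      : [0]
-2     : [0, -2]
swap   : [-2, 0]
drop   : [-2]
7      : [-2, 7]
negate : [-2, -7]
swap   : [-7, -2]
+      : [-9]
drop   : []
-2     : [-2]
2      : [-2, 2]
+      : [0]
2      : [0, 2]
*      : [0]
-2     : [0, -2]
swap   : [-2, 0]
over   : [-2, 0, -2]
/      : [-2, 0]

[-2, 0]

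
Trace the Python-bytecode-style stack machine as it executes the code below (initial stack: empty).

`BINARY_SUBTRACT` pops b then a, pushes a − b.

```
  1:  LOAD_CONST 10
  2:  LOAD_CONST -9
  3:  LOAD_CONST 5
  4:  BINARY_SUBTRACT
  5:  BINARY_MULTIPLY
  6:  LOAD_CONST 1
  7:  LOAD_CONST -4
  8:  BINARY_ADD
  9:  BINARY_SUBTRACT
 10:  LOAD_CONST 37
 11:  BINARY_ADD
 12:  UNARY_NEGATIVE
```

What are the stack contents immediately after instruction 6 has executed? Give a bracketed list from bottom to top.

[-140, 1]

LOAD_CONST 10    10
LOAD_CONST -9    10 -9
LOAD_CONST 5     10 -9 5
BINARY_SUBTRACT  10 -14
BINARY_MULTIPLY  -140
LOAD_CONST 1     -140 1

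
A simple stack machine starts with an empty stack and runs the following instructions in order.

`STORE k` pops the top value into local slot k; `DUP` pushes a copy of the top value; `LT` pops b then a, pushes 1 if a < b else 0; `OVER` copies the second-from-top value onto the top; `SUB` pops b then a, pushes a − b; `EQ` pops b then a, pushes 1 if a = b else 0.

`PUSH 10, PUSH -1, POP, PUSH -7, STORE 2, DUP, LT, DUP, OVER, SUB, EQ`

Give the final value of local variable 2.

-7

PUSH 10 -> 10
PUSH -1 -> 10 -1
POP     -> 10
PUSH -7 -> 10 -7
STORE 2 -> 10
DUP     -> 10 10
LT      -> 0
DUP     -> 0 0
OVER    -> 0 0 0
SUB     -> 0 0
EQ      -> 1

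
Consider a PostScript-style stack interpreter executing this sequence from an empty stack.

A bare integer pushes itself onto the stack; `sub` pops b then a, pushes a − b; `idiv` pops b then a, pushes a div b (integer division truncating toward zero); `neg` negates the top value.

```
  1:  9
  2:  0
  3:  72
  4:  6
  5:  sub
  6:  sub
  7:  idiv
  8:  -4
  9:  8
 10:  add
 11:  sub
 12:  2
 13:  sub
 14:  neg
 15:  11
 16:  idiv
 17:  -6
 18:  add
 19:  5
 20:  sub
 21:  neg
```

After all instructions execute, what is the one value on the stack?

9    -> [9]
0    -> [9, 0]
72   -> [9, 0, 72]
6    -> [9, 0, 72, 6]
sub  -> [9, 0, 66]
sub  -> [9, -66]
idiv -> [0]
-4   -> [0, -4]
8    -> [0, -4, 8]
add  -> [0, 4]
sub  -> [-4]
2    -> [-4, 2]
sub  -> [-6]
neg  -> [6]
11   -> [6, 11]
idiv -> [0]
-6   -> [0, -6]
add  -> [-6]
5    -> [-6, 5]
sub  -> [-11]
neg  -> [11]

11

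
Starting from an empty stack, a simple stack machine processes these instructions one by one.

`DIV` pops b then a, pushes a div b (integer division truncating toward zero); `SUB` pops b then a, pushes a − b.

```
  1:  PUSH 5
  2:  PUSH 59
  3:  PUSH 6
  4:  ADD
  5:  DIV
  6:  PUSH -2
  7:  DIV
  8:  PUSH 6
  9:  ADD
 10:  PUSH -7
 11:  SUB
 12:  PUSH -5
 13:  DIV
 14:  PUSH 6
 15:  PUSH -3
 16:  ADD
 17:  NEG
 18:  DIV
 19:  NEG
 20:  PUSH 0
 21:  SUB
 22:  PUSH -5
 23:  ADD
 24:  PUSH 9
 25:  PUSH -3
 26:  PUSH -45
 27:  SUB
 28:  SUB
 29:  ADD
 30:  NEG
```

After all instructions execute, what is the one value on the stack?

38

PUSH 5   : 5
PUSH 59  : 5 59
PUSH 6   : 5 59 6
ADD      : 5 65
DIV      : 0
PUSH -2  : 0 -2
DIV      : 0
PUSH 6   : 0 6
ADD      : 6
PUSH -7  : 6 -7
SUB      : 13
PUSH -5  : 13 -5
DIV      : -2
PUSH 6   : -2 6
PUSH -3  : -2 6 -3
ADD      : -2 3
NEG      : -2 -3
DIV      : 0
NEG      : 0
PUSH 0   : 0 0
SUB      : 0
PUSH -5  : 0 -5
ADD      : -5
PUSH 9   : -5 9
PUSH -3  : -5 9 -3
PUSH -45 : -5 9 -3 -45
SUB      : -5 9 42
SUB      : -5 -33
ADD      : -38
NEG      : 38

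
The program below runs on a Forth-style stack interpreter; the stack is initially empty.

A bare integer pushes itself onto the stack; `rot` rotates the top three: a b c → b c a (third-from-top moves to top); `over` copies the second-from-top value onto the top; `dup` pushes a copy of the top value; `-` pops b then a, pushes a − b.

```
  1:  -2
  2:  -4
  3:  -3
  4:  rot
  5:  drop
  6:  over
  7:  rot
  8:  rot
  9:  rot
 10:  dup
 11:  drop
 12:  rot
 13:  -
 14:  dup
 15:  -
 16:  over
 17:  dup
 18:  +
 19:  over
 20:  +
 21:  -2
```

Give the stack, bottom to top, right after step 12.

[-3, -4, -4]

-2   : [-2]
-4   : [-2, -4]
-3   : [-2, -4, -3]
rot  : [-4, -3, -2]
drop : [-4, -3]
over : [-4, -3, -4]
rot  : [-3, -4, -4]
rot  : [-4, -4, -3]
rot  : [-4, -3, -4]
dup  : [-4, -3, -4, -4]
drop : [-4, -3, -4]
rot  : [-3, -4, -4]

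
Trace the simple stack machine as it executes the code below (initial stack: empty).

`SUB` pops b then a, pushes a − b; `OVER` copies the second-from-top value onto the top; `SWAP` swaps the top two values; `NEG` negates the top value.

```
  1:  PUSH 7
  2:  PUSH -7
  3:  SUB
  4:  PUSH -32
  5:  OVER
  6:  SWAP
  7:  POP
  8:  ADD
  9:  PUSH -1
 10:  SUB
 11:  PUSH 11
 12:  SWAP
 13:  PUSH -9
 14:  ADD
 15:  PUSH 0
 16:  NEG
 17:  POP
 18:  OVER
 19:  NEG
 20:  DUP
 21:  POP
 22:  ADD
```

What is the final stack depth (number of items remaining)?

2

PUSH 7   → [7]
PUSH -7  → [7, -7]
SUB      → [14]
PUSH -32 → [14, -32]
OVER     → [14, -32, 14]
SWAP     → [14, 14, -32]
POP      → [14, 14]
ADD      → [28]
PUSH -1  → [28, -1]
SUB      → [29]
PUSH 11  → [29, 11]
SWAP     → [11, 29]
PUSH -9  → [11, 29, -9]
ADD      → [11, 20]
PUSH 0   → [11, 20, 0]
NEG      → [11, 20, 0]
POP      → [11, 20]
OVER     → [11, 20, 11]
NEG      → [11, 20, -11]
DUP      → [11, 20, -11, -11]
POP      → [11, 20, -11]
ADD      → [11, 9]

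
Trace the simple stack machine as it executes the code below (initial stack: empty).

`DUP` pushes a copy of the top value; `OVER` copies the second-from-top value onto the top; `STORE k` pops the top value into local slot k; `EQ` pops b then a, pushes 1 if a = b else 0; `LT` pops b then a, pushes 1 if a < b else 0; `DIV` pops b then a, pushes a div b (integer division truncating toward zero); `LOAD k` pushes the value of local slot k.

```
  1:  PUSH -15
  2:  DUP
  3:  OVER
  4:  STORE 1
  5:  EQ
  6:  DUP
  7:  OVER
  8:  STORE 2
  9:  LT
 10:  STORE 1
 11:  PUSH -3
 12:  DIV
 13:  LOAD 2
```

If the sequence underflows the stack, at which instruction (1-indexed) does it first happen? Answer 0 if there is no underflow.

12

PUSH -15  [-15]
DUP       [-15, -15]
OVER      [-15, -15, -15]
STORE 1   [-15, -15]
EQ        [1]
DUP       [1, 1]
OVER      [1, 1, 1]
STORE 2   [1, 1]
LT        [0]
STORE 1   []
PUSH -3   [-3]
DIV  — needs 2 operands, stack has 1 → underflow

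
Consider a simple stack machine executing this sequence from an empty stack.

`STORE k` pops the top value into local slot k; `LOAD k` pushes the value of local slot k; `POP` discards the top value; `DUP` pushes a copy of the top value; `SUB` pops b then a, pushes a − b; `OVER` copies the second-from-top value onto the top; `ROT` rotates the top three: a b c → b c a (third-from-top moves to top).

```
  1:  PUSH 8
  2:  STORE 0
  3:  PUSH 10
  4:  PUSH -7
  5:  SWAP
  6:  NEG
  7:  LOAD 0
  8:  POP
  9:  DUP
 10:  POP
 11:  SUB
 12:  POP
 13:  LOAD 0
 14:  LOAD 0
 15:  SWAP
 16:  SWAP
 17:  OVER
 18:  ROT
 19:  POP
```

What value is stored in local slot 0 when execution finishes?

8

PUSH 8   [8]
STORE 0  []
PUSH 10  [10]
PUSH -7  [10, -7]
SWAP     [-7, 10]
NEG      [-7, -10]
LOAD 0   [-7, -10, 8]
POP      [-7, -10]
DUP      [-7, -10, -10]
POP      [-7, -10]
SUB      [3]
POP      []
LOAD 0   [8]
LOAD 0   [8, 8]
SWAP     [8, 8]
SWAP     [8, 8]
OVER     [8, 8, 8]
ROT      [8, 8, 8]
POP      [8, 8]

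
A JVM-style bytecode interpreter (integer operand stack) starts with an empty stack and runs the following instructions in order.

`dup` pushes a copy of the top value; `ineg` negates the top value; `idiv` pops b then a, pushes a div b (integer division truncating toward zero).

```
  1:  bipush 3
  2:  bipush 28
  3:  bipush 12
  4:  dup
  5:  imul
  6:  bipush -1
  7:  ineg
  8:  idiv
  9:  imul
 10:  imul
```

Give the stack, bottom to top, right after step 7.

bipush 3  -> 3
bipush 28 -> 3 28
bipush 12 -> 3 28 12
dup       -> 3 28 12 12
imul      -> 3 28 144
bipush -1 -> 3 28 144 -1
ineg      -> 3 28 144 1

[3, 28, 144, 1]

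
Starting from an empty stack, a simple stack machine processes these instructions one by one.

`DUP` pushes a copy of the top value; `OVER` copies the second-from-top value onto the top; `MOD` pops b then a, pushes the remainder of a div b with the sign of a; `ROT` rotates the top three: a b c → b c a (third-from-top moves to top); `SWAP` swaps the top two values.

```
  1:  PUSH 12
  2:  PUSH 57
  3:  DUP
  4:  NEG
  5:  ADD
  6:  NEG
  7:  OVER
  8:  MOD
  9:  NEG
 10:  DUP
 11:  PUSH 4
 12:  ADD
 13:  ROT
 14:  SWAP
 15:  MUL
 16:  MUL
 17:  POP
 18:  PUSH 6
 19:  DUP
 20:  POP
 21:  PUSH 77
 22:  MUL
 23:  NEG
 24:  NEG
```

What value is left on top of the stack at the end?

462

PUSH 12 : [12]
PUSH 57 : [12, 57]
DUP     : [12, 57, 57]
NEG     : [12, 57, -57]
ADD     : [12, 0]
NEG     : [12, 0]
OVER    : [12, 0, 12]
MOD     : [12, 0]
NEG     : [12, 0]
DUP     : [12, 0, 0]
PUSH 4  : [12, 0, 0, 4]
ADD     : [12, 0, 4]
ROT     : [0, 4, 12]
SWAP    : [0, 12, 4]
MUL     : [0, 48]
MUL     : [0]
POP     : []
PUSH 6  : [6]
DUP     : [6, 6]
POP     : [6]
PUSH 77 : [6, 77]
MUL     : [462]
NEG     : [-462]
NEG     : [462]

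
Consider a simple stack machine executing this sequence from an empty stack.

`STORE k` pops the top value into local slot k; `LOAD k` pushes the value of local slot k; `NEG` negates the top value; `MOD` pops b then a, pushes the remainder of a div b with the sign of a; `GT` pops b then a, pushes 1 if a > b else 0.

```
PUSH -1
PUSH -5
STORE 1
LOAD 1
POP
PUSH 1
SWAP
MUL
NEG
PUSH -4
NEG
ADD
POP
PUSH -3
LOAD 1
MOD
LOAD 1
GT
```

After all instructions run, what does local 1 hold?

PUSH -1 : [-1]
PUSH -5 : [-1, -5]
STORE 1 : [-1]
LOAD 1  : [-1, -5]
POP     : [-1]
PUSH 1  : [-1, 1]
SWAP    : [1, -1]
MUL     : [-1]
NEG     : [1]
PUSH -4 : [1, -4]
NEG     : [1, 4]
ADD     : [5]
POP     : []
PUSH -3 : [-3]
LOAD 1  : [-3, -5]
MOD     : [-3]
LOAD 1  : [-3, -5]
GT      : [1]

-5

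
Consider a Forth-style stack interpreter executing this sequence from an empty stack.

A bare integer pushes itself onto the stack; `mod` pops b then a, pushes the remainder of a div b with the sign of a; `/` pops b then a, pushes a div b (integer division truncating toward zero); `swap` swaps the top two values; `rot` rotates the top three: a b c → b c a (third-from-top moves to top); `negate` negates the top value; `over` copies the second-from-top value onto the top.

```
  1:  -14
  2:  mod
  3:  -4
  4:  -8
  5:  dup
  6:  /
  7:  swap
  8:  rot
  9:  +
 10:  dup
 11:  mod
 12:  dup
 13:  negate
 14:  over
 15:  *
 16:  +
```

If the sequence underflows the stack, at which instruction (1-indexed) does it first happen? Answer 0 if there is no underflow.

2

-14  [-14]
mod  — needs 2 operands, stack has 1 → underflow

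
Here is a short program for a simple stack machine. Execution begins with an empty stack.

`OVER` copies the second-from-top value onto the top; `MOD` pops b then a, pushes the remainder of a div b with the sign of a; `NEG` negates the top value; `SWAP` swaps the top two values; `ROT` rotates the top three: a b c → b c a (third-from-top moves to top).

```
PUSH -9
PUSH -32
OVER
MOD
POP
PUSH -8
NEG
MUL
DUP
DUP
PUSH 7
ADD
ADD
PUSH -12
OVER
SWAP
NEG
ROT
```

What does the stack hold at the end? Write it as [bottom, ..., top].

PUSH -9  : -9
PUSH -32 : -9 -32
OVER     : -9 -32 -9
MOD      : -9 -5
POP      : -9
PUSH -8  : -9 -8
NEG      : -9 8
MUL      : -72
DUP      : -72 -72
DUP      : -72 -72 -72
PUSH 7   : -72 -72 -72 7
ADD      : -72 -72 -65
ADD      : -72 -137
PUSH -12 : -72 -137 -12
OVER     : -72 -137 -12 -137
SWAP     : -72 -137 -137 -12
NEG      : -72 -137 -137 12
ROT      : -72 -137 12 -137

[-72, -137, 12, -137]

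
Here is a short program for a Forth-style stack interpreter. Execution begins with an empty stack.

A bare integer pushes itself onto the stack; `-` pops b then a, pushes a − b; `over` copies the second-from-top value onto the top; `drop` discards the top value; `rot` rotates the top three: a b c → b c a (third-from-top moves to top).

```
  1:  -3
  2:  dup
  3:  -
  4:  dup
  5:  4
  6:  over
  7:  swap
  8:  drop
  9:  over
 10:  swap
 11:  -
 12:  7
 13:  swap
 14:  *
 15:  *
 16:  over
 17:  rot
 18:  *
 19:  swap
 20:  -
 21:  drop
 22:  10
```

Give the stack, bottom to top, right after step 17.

[0, 0, 0]

-3   : [-3]
dup  : [-3, -3]
-    : [0]
dup  : [0, 0]
4    : [0, 0, 4]
over : [0, 0, 4, 0]
swap : [0, 0, 0, 4]
drop : [0, 0, 0]
over : [0, 0, 0, 0]
swap : [0, 0, 0, 0]
-    : [0, 0, 0]
7    : [0, 0, 0, 7]
swap : [0, 0, 7, 0]
*    : [0, 0, 0]
*    : [0, 0]
over : [0, 0, 0]
rot  : [0, 0, 0]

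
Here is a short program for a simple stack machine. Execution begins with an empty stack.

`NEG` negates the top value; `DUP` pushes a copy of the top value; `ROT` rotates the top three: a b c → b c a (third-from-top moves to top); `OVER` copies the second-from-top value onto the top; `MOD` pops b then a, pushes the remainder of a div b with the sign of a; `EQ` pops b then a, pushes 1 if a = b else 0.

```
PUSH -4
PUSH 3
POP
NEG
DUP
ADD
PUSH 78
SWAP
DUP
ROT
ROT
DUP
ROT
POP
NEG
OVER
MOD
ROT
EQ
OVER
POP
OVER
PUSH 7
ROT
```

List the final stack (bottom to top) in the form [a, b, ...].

[8, 8, 7, 0]

PUSH -4 : [-4]
PUSH 3  : [-4, 3]
POP     : [-4]
NEG     : [4]
DUP     : [4, 4]
ADD     : [8]
PUSH 78 : [8, 78]
SWAP    : [78, 8]
DUP     : [78, 8, 8]
ROT     : [8, 8, 78]
ROT     : [8, 78, 8]
DUP     : [8, 78, 8, 8]
ROT     : [8, 8, 8, 78]
POP     : [8, 8, 8]
NEG     : [8, 8, -8]
OVER    : [8, 8, -8, 8]
MOD     : [8, 8, 0]
ROT     : [8, 0, 8]
EQ      : [8, 0]
OVER    : [8, 0, 8]
POP     : [8, 0]
OVER    : [8, 0, 8]
PUSH 7  : [8, 0, 8, 7]
ROT     : [8, 8, 7, 0]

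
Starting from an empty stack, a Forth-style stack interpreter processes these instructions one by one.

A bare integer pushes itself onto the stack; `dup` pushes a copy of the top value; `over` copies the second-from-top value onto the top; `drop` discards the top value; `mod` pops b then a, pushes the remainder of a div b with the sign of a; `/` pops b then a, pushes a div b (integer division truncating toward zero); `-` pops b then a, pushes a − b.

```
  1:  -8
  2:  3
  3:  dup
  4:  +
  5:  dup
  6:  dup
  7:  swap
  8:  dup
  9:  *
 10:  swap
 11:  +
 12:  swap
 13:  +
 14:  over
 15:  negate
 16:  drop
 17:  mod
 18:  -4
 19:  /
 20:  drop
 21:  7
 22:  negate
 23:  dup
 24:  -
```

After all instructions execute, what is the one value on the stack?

-8     → [-8]
3      → [-8, 3]
dup    → [-8, 3, 3]
+      → [-8, 6]
dup    → [-8, 6, 6]
dup    → [-8, 6, 6, 6]
swap   → [-8, 6, 6, 6]
dup    → [-8, 6, 6, 6, 6]
*      → [-8, 6, 6, 36]
swap   → [-8, 6, 36, 6]
+      → [-8, 6, 42]
swap   → [-8, 42, 6]
+      → [-8, 48]
over   → [-8, 48, -8]
negate → [-8, 48, 8]
drop   → [-8, 48]
mod    → [-8]
-4     → [-8, -4]
/      → [2]
drop   → []
7      → [7]
negate → [-7]
dup    → [-7, -7]
-      → [0]

0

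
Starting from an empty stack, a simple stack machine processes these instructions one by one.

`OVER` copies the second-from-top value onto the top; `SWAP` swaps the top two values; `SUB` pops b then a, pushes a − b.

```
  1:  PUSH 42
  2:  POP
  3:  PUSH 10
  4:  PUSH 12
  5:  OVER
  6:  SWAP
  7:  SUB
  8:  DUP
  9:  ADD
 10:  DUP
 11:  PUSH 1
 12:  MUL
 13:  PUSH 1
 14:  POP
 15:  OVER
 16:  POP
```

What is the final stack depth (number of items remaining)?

3

PUSH 42 → 42
POP     → (empty)
PUSH 10 → 10
PUSH 12 → 10 12
OVER    → 10 12 10
SWAP    → 10 10 12
SUB     → 10 -2
DUP     → 10 -2 -2
ADD     → 10 -4
DUP     → 10 -4 -4
PUSH 1  → 10 -4 -4 1
MUL     → 10 -4 -4
PUSH 1  → 10 -4 -4 1
POP     → 10 -4 -4
OVER    → 10 -4 -4 -4
POP     → 10 -4 -4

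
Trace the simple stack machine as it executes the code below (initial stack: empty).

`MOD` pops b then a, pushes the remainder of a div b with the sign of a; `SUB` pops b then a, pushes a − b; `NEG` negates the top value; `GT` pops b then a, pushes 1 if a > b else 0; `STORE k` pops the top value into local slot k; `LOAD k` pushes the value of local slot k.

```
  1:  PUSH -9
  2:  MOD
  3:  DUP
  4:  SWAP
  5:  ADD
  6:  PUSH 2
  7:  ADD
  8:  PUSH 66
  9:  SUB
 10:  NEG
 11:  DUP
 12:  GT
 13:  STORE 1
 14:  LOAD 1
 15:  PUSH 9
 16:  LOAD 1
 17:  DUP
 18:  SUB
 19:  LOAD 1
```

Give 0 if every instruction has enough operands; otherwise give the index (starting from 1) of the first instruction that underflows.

PUSH -9 -> -9
MOD  — needs 2 operands, stack has 1 → underflow

2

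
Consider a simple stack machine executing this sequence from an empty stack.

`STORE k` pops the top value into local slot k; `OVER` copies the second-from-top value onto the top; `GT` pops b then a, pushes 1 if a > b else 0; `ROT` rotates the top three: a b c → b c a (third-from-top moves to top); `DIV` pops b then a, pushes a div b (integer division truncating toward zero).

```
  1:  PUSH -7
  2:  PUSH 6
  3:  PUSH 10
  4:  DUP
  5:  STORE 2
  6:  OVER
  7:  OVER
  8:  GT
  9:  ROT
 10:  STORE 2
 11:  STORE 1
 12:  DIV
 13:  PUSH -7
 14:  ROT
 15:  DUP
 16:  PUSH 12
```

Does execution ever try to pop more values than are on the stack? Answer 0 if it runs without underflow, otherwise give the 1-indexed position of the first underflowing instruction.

14

PUSH -7 -> [-7]
PUSH 6  -> [-7, 6]
PUSH 10 -> [-7, 6, 10]
DUP     -> [-7, 6, 10, 10]
STORE 2 -> [-7, 6, 10]
OVER    -> [-7, 6, 10, 6]
OVER    -> [-7, 6, 10, 6, 10]
GT      -> [-7, 6, 10, 0]
ROT     -> [-7, 10, 0, 6]
STORE 2 -> [-7, 10, 0]
STORE 1 -> [-7, 10]
DIV     -> [0]
PUSH -7 -> [0, -7]
ROT  — needs 3 operands, stack has 2 → underflow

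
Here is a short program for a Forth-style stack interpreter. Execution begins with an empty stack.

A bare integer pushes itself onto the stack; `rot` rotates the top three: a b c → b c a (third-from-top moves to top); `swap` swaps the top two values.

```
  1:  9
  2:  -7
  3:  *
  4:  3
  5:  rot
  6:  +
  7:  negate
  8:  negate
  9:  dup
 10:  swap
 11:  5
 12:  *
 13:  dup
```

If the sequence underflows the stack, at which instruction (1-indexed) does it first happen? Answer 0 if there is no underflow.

9  : [9]
-7 : [9, -7]
*  : [-63]
3  : [-63, 3]
rot  — needs 3 operands, stack has 2 → underflow

5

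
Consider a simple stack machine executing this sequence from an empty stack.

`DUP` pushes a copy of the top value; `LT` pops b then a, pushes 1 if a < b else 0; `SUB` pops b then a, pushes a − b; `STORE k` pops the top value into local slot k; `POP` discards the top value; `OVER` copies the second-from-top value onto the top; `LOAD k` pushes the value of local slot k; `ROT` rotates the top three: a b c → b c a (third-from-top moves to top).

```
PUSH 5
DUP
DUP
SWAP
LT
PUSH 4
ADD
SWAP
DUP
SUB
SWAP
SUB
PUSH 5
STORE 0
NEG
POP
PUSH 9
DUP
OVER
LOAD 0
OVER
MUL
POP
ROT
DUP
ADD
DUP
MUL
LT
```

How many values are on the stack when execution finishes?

PUSH 5  -> 5
DUP     -> 5 5
DUP     -> 5 5 5
SWAP    -> 5 5 5
LT      -> 5 0
PUSH 4  -> 5 0 4
ADD     -> 5 4
SWAP    -> 4 5
DUP     -> 4 5 5
SUB     -> 4 0
SWAP    -> 0 4
SUB     -> -4
PUSH 5  -> -4 5
STORE 0 -> -4
NEG     -> 4
POP     -> (empty)
PUSH 9  -> 9
DUP     -> 9 9
OVER    -> 9 9 9
LOAD 0  -> 9 9 9 5
OVER    -> 9 9 9 5 9
MUL     -> 9 9 9 45
POP     -> 9 9 9
ROT     -> 9 9 9
DUP     -> 9 9 9 9
ADD     -> 9 9 18
DUP     -> 9 9 18 18
MUL     -> 9 9 324
LT      -> 9 1

2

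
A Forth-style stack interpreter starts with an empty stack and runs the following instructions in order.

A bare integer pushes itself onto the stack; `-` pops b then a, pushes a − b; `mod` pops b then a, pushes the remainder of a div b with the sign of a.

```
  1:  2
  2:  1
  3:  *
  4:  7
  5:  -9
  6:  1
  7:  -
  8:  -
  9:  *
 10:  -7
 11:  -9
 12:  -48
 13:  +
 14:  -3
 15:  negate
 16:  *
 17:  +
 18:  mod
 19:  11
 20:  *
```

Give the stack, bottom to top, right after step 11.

2  -> 2
1  -> 2 1
*  -> 2
7  -> 2 7
-9 -> 2 7 -9
1  -> 2 7 -9 1
-  -> 2 7 -10
-  -> 2 17
*  -> 34
-7 -> 34 -7
-9 -> 34 -7 -9

[34, -7, -9]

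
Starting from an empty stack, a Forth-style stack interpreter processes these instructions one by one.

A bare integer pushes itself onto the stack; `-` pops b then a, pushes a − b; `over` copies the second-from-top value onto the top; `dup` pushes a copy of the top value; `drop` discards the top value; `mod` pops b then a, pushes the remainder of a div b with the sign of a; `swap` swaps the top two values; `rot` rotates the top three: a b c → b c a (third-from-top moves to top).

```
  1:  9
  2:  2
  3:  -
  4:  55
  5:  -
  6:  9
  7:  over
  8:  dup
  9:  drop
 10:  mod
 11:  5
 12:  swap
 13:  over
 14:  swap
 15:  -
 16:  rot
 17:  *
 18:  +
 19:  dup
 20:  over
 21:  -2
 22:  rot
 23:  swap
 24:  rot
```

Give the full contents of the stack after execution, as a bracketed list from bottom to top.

[197, 197, -2, 197]

9    -> 9
2    -> 9 2
-    -> 7
55   -> 7 55
-    -> -48
9    -> -48 9
over -> -48 9 -48
dup  -> -48 9 -48 -48
drop -> -48 9 -48
mod  -> -48 9
5    -> -48 9 5
swap -> -48 5 9
over -> -48 5 9 5
swap -> -48 5 5 9
-    -> -48 5 -4
rot  -> 5 -4 -48
*    -> 5 192
+    -> 197
dup  -> 197 197
over -> 197 197 197
-2   -> 197 197 197 -2
rot  -> 197 197 -2 197
swap -> 197 197 197 -2
rot  -> 197 197 -2 197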